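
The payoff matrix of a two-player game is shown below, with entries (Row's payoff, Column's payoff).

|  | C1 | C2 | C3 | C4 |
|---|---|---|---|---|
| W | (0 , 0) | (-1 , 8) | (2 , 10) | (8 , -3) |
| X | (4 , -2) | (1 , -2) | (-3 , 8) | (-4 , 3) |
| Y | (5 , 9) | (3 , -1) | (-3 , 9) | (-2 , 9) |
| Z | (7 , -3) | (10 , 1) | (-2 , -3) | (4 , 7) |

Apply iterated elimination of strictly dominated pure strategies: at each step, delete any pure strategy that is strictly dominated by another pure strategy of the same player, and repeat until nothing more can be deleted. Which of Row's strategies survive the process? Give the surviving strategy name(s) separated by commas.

Row X is eliminated: Z beats it against every remaining column (C1: 7>4, C2: 10>1, C3: -2>-3, C4: 4>-4).
Row's strategy Y is strictly dominated by Z (C1: 7>5, C2: 10>3, C3: -2>-3, C4: 4>-2) and is removed.
For Column, C2 strictly dominates C1 on the remaining rows (W: 8>0, Z: 1>-3); eliminate C1.
Among the remaining strategies, none is strictly dominated by another pure strategy of the same player, so the elimination stops.
Surviving strategies — Row: {W, Z}; Column: {C2, C3, C4}.

W, Z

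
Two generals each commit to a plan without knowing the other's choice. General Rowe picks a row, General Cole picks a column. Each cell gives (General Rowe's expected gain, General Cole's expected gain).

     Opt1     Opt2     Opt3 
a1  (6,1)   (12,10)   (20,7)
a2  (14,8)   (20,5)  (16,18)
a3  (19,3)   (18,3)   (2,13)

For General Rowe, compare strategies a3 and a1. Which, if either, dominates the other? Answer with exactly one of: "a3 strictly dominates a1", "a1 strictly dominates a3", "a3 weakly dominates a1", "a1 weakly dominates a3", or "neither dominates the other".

neither dominates the other

a3's payoffs vs a1's, by General Cole's action — Opt1: 19>6, Opt2: 18>12, Opt3: 2<20.
a3 does better at Opt1, Opt2 but worse at Opt3; neither strategy dominates the other.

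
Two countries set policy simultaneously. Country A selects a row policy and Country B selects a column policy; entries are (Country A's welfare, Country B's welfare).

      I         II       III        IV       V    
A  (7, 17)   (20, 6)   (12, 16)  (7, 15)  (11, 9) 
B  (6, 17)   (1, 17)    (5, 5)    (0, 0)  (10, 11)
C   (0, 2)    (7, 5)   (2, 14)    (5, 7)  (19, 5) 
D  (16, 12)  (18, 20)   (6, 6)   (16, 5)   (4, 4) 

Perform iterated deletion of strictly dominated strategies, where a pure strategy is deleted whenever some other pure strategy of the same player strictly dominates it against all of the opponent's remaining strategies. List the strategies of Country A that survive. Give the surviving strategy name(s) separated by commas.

A, D

Country A's strategy B is strictly dominated by A (I: 7>6, II: 20>1, III: 12>5, IV: 7>0, V: 11>10) and is removed.
Country B's strategy IV is strictly dominated by III (A: 16>15, C: 14>7, D: 6>5) and is removed.
Column V is eliminated: III beats it against every remaining row (A: 16>9, C: 14>5, D: 6>4).
Country A's strategy C is strictly dominated by A (I: 7>0, II: 20>7, III: 12>2) and is removed.
Country B's strategy III is strictly dominated by I (A: 17>16, D: 12>6) and is removed.
Among the remaining strategies, none is strictly dominated by another pure strategy of the same player, so the elimination stops.
Surviving strategies — Country A: {A, D}; Country B: {I, II}.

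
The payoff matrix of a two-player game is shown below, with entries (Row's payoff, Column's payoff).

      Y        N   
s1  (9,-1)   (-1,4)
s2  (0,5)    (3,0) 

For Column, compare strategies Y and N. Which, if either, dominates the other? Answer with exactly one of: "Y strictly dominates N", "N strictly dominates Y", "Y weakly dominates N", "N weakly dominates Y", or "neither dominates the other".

Y's payoffs vs N's, by Row's action — s1: -1<4, s2: 5>0.
Y does better at s2 but worse at s1; neither strategy dominates the other.

neither dominates the other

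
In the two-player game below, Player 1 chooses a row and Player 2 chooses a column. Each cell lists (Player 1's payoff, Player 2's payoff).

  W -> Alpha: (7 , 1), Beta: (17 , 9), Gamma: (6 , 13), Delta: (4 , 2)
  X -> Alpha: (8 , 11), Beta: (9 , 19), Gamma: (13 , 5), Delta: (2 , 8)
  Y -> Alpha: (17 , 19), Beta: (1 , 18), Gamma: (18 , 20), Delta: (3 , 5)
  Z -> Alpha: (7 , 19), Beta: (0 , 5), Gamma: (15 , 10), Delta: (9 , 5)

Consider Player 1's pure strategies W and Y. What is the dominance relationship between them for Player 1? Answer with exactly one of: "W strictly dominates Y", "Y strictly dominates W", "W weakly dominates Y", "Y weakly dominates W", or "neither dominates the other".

W's payoffs vs Y's, by Player 2's action — Alpha: 7<17, Beta: 17>1, Gamma: 6<18, Delta: 4>3.
W does better at Beta, Delta but worse at Alpha, Gamma; neither strategy dominates the other.

neither dominates the other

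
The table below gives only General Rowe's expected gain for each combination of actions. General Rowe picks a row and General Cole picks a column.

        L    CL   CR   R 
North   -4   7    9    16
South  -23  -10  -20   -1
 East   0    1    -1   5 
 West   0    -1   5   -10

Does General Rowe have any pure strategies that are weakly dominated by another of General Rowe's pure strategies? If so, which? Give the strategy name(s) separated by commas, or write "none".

South

North is not dominated — it holds its own against South at L (-4>-23); East at CL (7>1); West at CL (7>-1).
South: dominated, since North does at least as well everywhere (L: -4>-23, CL: 7>-10, CR: 9>-20, R: 16>-1).
East: no other strategy beats it everywhere (North at L (0>-4); South at L (0>-23); West at CL (1>-1)).
Nothing dominates West: North at L (0>-4); South at L (0>-23); East at CR (5>-1).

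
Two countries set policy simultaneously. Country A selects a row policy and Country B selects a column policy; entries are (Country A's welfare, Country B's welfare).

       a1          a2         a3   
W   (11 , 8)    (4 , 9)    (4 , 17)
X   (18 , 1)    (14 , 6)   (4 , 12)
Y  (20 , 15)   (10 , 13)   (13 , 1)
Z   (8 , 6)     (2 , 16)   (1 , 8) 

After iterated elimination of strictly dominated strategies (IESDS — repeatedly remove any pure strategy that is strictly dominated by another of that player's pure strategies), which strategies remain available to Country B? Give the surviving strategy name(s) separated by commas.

For Country A, Y strictly dominates W on the remaining columns (a1: 20>11, a2: 10>4, a3: 13>4); eliminate W.
Row Z is eliminated: X beats it against every remaining column (a1: 18>8, a2: 14>2, a3: 4>1).
Among the remaining strategies, none is strictly dominated by another pure strategy of the same player, so the elimination stops.
Surviving strategies — Country A: {X, Y}; Country B: {a1, a2, a3}.

a1, a2, a3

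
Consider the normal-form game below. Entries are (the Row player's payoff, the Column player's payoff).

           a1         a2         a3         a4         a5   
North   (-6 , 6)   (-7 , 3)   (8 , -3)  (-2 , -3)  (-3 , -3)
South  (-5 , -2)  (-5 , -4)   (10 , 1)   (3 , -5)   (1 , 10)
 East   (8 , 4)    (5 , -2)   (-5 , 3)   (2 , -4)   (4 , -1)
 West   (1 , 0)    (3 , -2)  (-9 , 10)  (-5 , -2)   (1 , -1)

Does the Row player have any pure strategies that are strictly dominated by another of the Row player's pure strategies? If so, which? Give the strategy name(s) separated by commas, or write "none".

North, West

North is strictly dominated by South (a1: -5>-6, a2: -5>-7, a3: 10>8, a4: 3>-2, a5: 1>-3).
Nothing dominates South: North at a1 (-5>-6); East at a3 (10>-5); West at a3 (10>-9).
East: no other strategy beats it everywhere (North at a1 (8>-6); South at a1 (8>-5); West at a1 (8>1)).
West: dominated, since East does at least as well everywhere (a1: 8>1, a2: 5>3, a3: -5>-9, a4: 2>-5, a5: 4>1).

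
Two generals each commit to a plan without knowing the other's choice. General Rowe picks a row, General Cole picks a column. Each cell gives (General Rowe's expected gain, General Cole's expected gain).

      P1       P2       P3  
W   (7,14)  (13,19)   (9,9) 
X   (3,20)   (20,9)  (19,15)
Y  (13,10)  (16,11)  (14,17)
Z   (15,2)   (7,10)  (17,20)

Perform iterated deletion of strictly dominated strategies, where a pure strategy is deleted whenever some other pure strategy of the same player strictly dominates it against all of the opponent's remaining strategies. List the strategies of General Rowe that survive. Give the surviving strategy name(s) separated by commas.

For General Rowe, Y strictly dominates W on the remaining columns (P1: 13>7, P2: 16>13, P3: 14>9); eliminate W.
For General Cole, P3 strictly dominates P2 on the remaining rows (X: 15>9, Y: 17>11, Z: 20>10); eliminate P2.
Row Y is eliminated: Z beats it against every remaining column (P1: 15>13, P3: 17>14).
Among the remaining strategies, none is strictly dominated by another pure strategy of the same player, so the elimination stops.
Surviving strategies — General Rowe: {X, Z}; General Cole: {P1, P3}.

X, Z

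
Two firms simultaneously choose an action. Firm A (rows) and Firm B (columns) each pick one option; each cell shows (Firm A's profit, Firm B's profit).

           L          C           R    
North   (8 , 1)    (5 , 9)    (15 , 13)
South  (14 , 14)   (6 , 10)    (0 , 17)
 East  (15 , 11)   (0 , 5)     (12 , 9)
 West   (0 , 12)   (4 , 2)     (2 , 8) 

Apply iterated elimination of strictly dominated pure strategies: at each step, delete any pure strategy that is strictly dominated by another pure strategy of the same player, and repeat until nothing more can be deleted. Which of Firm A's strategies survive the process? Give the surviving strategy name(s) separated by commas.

North, East

Row West is eliminated: North beats it against every remaining column (L: 8>0, C: 5>4, R: 15>2).
Column C is eliminated: R beats it against every remaining row (North: 13>9, South: 17>10, East: 9>5).
For Firm A, East strictly dominates South on the remaining columns (L: 15>14, R: 12>0); eliminate South.
Among the remaining strategies, none is strictly dominated by another pure strategy of the same player, so the elimination stops.
Surviving strategies — Firm A: {North, East}; Firm B: {L, R}.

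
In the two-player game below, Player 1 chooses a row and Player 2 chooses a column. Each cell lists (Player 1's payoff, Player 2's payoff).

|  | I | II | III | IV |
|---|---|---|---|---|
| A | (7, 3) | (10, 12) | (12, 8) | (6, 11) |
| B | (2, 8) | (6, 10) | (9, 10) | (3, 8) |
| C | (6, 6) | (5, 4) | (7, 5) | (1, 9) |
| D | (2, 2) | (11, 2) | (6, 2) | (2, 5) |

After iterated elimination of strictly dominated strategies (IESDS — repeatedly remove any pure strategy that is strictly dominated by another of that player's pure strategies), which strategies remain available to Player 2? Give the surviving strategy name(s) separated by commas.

Row B is eliminated: A beats it against every remaining column (I: 7>2, II: 10>6, III: 12>9, IV: 6>3).
Row C is eliminated: A beats it against every remaining column (I: 7>6, II: 10>5, III: 12>7, IV: 6>1).
Column I is eliminated: IV beats it against every remaining row (A: 11>3, D: 5>2).
Column III is eliminated: IV beats it against every remaining row (A: 11>8, D: 5>2).
Among the remaining strategies, none is strictly dominated by another pure strategy of the same player, so the elimination stops.
Surviving strategies — Player 1: {A, D}; Player 2: {II, IV}.

II, IV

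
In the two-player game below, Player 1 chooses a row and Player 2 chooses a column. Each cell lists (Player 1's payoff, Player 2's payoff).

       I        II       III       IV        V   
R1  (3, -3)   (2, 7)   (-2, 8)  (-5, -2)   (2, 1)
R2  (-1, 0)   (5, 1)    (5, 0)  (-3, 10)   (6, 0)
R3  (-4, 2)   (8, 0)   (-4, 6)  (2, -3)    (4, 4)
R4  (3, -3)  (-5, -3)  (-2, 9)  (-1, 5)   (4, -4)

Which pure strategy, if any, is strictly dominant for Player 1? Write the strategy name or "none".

R1 fails to dominate R2 at II (2<5).
R2 fails to dominate R1 at I (-1<3).
R3 fails to dominate R1 at I (-4<3).
R4 fails to dominate R1 at I (3=3).
No single strategy dominates all the others.

none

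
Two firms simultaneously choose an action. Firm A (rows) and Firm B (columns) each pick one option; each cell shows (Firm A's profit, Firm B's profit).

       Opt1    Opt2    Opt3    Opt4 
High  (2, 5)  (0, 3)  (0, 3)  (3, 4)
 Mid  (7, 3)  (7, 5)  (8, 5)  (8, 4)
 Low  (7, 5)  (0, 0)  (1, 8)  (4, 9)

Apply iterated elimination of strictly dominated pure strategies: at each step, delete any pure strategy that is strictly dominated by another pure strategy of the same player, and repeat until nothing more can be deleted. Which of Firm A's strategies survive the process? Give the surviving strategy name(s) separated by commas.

Mid

Firm A's strategy High is strictly dominated by Mid (Opt1: 7>2, Opt2: 7>0, Opt3: 8>0, Opt4: 8>3) and is removed.
Column Opt1 is eliminated: Opt3 beats it against every remaining row (Mid: 5>3, Low: 8>5).
Row Low is eliminated: Mid beats it against every remaining column (Opt2: 7>0, Opt3: 8>1, Opt4: 8>4).
Firm B's strategy Opt4 is strictly dominated by Opt2 (Mid: 5>4) and is removed.
Among the remaining strategies, none is strictly dominated by another pure strategy of the same player, so the elimination stops.
Surviving strategies — Firm A: {Mid}; Firm B: {Opt2, Opt3}.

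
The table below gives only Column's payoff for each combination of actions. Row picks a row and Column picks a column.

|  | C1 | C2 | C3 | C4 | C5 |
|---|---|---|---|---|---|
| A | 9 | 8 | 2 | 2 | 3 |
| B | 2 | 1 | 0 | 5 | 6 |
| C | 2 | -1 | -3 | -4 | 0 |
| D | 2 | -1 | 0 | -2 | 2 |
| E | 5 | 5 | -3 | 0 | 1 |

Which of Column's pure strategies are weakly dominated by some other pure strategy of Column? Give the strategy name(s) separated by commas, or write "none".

C2, C3, C4

Nothing dominates C1: C2 at A (9>8); C3 at A (9>2); C4 at A (9>2); C5 at A (9>3).
C2 is weakly dominated by C1 (A: 9>8, B: 2>1, C: 2>-1, D: 2>-1, E: 5=5).
C3 is weakly dominated by C1 (A: 9>2, B: 2>0, C: 2>-3, D: 2>0, E: 5>-3).
C4 is weakly dominated by C5 (A: 3>2, B: 6>5, C: 0>-4, D: 2>-2, E: 1>0).
C5: no other strategy beats it everywhere (C1 at B (6>2); C2 at B (6>1); C3 at A (3>2); C4 at A (3>2)).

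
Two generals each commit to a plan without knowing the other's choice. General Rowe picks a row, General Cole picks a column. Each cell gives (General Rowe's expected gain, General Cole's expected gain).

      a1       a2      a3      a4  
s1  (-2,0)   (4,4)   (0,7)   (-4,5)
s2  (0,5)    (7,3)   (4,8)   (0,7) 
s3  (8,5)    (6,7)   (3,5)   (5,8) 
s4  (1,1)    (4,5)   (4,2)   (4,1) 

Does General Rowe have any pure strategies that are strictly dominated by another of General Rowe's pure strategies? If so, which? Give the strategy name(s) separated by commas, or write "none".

s2 strictly dominates s1 — a1: 0>-2, a2: 7>4, a3: 4>0, a4: 0>-4.
Nothing dominates s2: s1 at a1 (0>-2); s3 at a2 (7>6); s4 at a2 (7>4).
s3: no other strategy beats it everywhere (s1 at a1 (8>-2); s2 at a1 (8>0); s4 at a1 (8>1)).
s4: no other strategy beats it everywhere (s1 at a1 (1>-2); s2 at a1 (1>0); s3 at a3 (4>3)).

s1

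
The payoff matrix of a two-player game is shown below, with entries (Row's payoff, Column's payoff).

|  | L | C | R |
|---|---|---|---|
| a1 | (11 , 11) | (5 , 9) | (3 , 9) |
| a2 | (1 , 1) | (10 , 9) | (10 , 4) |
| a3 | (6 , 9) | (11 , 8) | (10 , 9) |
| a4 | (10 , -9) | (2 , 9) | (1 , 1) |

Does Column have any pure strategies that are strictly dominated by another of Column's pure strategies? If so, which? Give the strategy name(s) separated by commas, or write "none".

none

Nothing dominates L: C at a1 (11>9); R at a1 (11>9).
C is not dominated — it holds its own against L at a2 (9>1); R at a1 (9=9).
R: no other strategy beats it everywhere (L at a2 (4>1); C at a1 (9=9)).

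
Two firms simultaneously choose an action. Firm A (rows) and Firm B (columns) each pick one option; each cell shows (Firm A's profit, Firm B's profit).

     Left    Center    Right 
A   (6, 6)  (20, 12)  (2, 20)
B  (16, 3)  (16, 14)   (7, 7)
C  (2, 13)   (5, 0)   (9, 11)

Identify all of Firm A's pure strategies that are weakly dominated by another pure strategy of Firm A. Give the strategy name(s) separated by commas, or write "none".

none

Nothing dominates A: B at Center (20>16); C at Left (6>2).
B is not dominated — it holds its own against A at Left (16>6); C at Left (16>2).
Nothing dominates C: A at Right (9>2); B at Right (9>7).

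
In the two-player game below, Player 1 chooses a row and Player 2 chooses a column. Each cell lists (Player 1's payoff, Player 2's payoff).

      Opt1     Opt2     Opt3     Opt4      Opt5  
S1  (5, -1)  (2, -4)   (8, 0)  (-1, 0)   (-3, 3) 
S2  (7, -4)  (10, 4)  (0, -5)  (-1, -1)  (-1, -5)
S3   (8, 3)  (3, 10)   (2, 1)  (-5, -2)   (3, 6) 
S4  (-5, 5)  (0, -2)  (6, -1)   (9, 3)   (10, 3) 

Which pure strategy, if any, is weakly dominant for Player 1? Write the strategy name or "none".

none

S1 fails to dominate S2 at Opt1 (5<7).
S2 fails to dominate S1 at Opt3 (0<8).
S3 fails to dominate S1 at Opt3 (2<8).
S4 fails to dominate S1 at Opt1 (-5<5).
No single strategy dominates all the others.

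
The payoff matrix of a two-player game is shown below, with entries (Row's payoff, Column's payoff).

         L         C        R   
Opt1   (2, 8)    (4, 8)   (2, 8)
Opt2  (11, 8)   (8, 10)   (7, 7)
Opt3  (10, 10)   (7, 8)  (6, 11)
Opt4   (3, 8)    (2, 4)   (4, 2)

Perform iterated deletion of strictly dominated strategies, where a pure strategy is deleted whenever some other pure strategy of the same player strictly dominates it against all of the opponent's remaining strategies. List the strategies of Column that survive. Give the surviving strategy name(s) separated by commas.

Row's strategy Opt1 is strictly dominated by Opt2 (L: 11>2, C: 8>4, R: 7>2) and is removed.
Row's strategy Opt3 is strictly dominated by Opt2 (L: 11>10, C: 8>7, R: 7>6) and is removed.
For Row, Opt2 strictly dominates Opt4 on the remaining columns (L: 11>3, C: 8>2, R: 7>4); eliminate Opt4.
For Column, C strictly dominates L on the remaining rows (Opt2: 10>8); eliminate L.
Column R is eliminated: C beats it against every remaining row (Opt2: 10>7).
Among the remaining strategies, none is strictly dominated by another pure strategy of the same player, so the elimination stops.
Surviving strategies — Row: {Opt2}; Column: {C}.

C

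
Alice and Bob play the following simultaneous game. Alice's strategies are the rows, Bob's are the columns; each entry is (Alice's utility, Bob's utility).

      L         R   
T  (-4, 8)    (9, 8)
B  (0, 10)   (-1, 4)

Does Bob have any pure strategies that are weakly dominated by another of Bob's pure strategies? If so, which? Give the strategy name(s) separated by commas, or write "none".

Nothing dominates L: R at B (10>4).
L weakly dominates R — T: 8=8, B: 10>4.

R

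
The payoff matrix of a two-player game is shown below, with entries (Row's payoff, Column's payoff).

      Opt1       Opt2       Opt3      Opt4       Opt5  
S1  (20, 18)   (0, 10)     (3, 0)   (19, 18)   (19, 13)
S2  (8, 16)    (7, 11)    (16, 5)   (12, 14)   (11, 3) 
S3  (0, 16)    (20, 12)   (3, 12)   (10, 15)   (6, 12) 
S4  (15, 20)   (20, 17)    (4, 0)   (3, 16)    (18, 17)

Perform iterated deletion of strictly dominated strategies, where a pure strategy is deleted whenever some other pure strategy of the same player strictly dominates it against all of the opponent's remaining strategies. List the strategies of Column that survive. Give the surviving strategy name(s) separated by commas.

For Column, Opt1 strictly dominates Opt2 on the remaining rows (S1: 18>10, S2: 16>11, S3: 16>12, S4: 20>17); eliminate Opt2.
Row's strategy S3 is strictly dominated by S2 (Opt1: 8>0, Opt3: 16>3, Opt4: 12>10, Opt5: 11>6) and is removed.
Column Opt3 is eliminated: Opt1 beats it against every remaining row (S1: 18>0, S2: 16>5, S4: 20>0).
Row S2 is eliminated: S1 beats it against every remaining column (Opt1: 20>8, Opt4: 19>12, Opt5: 19>11).
For Row, S1 strictly dominates S4 on the remaining columns (Opt1: 20>15, Opt4: 19>3, Opt5: 19>18); eliminate S4.
For Column, Opt1 strictly dominates Opt5 on the remaining rows (S1: 18>13); eliminate Opt5.
Among the remaining strategies, none is strictly dominated by another pure strategy of the same player, so the elimination stops.
Surviving strategies — Row: {S1}; Column: {Opt1, Opt4}.

Opt1, Opt4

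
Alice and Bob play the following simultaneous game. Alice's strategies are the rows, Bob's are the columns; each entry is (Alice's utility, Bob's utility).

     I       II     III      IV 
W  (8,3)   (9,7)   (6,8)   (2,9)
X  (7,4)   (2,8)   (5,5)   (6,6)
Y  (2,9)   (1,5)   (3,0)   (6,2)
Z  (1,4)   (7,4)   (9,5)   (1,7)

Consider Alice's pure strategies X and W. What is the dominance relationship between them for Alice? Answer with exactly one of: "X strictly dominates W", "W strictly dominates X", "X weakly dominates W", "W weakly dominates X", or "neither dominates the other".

neither dominates the other

X's payoffs vs W's, by Bob's action — I: 7<8, II: 2<9, III: 5<6, IV: 6>2.
X does better at IV but worse at I, II, III; neither strategy dominates the other.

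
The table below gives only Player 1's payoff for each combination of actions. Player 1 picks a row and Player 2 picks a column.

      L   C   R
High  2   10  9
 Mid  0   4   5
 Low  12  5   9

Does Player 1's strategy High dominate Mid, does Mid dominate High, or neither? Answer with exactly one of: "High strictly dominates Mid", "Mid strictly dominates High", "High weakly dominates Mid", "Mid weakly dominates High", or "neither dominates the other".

High strictly dominates Mid

High's payoffs vs Mid's, by Player 2's action — L: 2>0, C: 10>4, R: 9>5.
High gives a strictly higher payoff against every action of Player 2, so High strictly dominates Mid.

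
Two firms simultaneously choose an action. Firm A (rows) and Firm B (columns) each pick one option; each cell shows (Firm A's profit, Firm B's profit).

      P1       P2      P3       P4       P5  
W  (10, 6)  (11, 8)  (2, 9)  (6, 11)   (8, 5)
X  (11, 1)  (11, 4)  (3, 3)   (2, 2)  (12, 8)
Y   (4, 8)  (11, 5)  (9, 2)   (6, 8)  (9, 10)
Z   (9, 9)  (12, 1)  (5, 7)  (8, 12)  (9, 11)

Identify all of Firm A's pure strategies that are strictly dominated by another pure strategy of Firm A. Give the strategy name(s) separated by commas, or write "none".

W: no other strategy beats it everywhere (X at P2 (11=11); Y at P1 (10>4); Z at P1 (10>9)).
X is not dominated — it holds its own against W at P1 (11>10); Y at P1 (11>4); Z at P1 (11>9).
Nothing dominates Y: W at P2 (11=11); X at P2 (11=11); Z at P3 (9>5).
Nothing dominates Z: W at P2 (12>11); X at P2 (12>11); Y at P1 (9>4).

none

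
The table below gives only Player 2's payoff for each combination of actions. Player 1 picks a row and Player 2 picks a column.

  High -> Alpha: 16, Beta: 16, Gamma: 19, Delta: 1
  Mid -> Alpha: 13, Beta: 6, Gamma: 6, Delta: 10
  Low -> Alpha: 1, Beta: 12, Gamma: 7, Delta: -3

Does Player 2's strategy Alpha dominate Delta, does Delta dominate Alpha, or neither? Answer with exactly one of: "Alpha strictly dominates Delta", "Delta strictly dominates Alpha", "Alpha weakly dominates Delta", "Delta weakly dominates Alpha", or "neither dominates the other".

Alpha's payoffs vs Delta's, by Player 1's action — High: 16>1, Mid: 13>10, Low: 1>-3.
Alpha gives a strictly higher payoff against every action of Player 1, so Alpha strictly dominates Delta.

Alpha strictly dominates Delta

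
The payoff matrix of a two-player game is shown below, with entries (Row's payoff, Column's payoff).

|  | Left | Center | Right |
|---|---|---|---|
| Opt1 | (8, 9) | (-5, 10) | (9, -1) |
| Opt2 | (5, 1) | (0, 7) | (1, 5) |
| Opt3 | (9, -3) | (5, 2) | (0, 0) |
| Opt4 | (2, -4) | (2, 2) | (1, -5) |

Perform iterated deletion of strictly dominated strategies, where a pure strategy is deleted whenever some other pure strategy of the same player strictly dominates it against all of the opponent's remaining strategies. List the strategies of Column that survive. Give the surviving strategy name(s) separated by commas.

Column's strategy Left is strictly dominated by Center (Opt1: 10>9, Opt2: 7>1, Opt3: 2>-3, Opt4: 2>-4) and is removed.
For Column, Center strictly dominates Right on the remaining rows (Opt1: 10>-1, Opt2: 7>5, Opt3: 2>0, Opt4: 2>-5); eliminate Right.
Row's strategy Opt1 is strictly dominated by Opt2 (Center: 0>-5) and is removed.
Row Opt2 is eliminated: Opt3 beats it against every remaining column (Center: 5>0).
Row Opt4 is eliminated: Opt3 beats it against every remaining column (Center: 5>2).
Among the remaining strategies, none is strictly dominated by another pure strategy of the same player, so the elimination stops.
Surviving strategies — Row: {Opt3}; Column: {Center}.

Center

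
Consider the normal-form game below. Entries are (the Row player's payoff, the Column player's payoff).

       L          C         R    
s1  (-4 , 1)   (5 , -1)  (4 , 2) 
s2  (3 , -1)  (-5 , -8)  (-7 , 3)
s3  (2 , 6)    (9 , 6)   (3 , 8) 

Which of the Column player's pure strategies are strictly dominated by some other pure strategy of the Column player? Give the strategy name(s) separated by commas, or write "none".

L is strictly dominated by R (s1: 2>1, s2: 3>-1, s3: 8>6).
C is strictly dominated by R (s1: 2>-1, s2: 3>-8, s3: 8>6).
Nothing dominates R: L at s1 (2>1); C at s1 (2>-1).

L, C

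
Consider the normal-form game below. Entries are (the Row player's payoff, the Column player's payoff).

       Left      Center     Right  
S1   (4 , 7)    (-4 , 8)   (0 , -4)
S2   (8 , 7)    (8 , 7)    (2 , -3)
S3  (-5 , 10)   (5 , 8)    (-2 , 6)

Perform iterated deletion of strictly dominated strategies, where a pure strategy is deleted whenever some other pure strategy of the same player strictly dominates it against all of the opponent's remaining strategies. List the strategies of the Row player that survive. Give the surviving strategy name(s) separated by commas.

For the Row player, S2 strictly dominates S1 on the remaining columns (Left: 8>4, Center: 8>-4, Right: 2>0); eliminate S1.
Row S3 is eliminated: S2 beats it against every remaining column (Left: 8>-5, Center: 8>5, Right: 2>-2).
The Column player's strategy Right is strictly dominated by Left (S2: 7>-3) and is removed.
Among the remaining strategies, none is strictly dominated by another pure strategy of the same player, so the elimination stops.
Surviving strategies — the Row player: {S2}; the Column player: {Left, Center}.

S2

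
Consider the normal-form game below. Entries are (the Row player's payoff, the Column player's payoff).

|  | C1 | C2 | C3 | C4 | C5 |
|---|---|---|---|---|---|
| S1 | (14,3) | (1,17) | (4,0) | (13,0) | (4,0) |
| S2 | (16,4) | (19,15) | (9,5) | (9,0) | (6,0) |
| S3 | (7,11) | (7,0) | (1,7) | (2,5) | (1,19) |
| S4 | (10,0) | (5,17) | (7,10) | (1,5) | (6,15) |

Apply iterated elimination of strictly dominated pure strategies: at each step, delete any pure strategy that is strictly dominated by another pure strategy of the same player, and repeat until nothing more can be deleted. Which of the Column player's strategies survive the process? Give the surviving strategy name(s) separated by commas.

C2

Row S3 is eliminated: S2 beats it against every remaining column (C1: 16>7, C2: 19>7, C3: 9>1, C4: 9>2, C5: 6>1).
The Column player's strategy C1 is strictly dominated by C2 (S1: 17>3, S2: 15>4, S4: 17>0) and is removed.
For the Column player, C2 strictly dominates C3 on the remaining rows (S1: 17>0, S2: 15>5, S4: 17>10); eliminate C3.
Column C4 is eliminated: C2 beats it against every remaining row (S1: 17>0, S2: 15>0, S4: 17>5).
Row S1 is eliminated: S2 beats it against every remaining column (C2: 19>1, C5: 6>4).
The Column player's strategy C5 is strictly dominated by C2 (S2: 15>0, S4: 17>15) and is removed.
For the Row player, S2 strictly dominates S4 on the remaining columns (C2: 19>5); eliminate S4.
Among the remaining strategies, none is strictly dominated by another pure strategy of the same player, so the elimination stops.
Surviving strategies — the Row player: {S2}; the Column player: {C2}.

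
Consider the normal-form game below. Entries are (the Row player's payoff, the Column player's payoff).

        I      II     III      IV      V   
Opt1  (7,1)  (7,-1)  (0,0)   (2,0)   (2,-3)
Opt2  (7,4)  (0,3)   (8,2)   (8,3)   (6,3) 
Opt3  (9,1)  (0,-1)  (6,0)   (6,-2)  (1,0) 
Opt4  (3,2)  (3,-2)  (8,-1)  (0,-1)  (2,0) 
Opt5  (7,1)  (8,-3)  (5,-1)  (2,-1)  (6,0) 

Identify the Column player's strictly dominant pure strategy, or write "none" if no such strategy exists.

I vs II: Opt1: 1>-1, Opt2: 4>3, Opt3: 1>-1, Opt4: 2>-2, Opt5: 1>-3.
I vs III: Opt1: 1>0, Opt2: 4>2, Opt3: 1>0, Opt4: 2>-1, Opt5: 1>-1.
I vs IV: Opt1: 1>0, Opt2: 4>3, Opt3: 1>-2, Opt4: 2>-1, Opt5: 1>-1.
I vs V: Opt1: 1>-3, Opt2: 4>3, Opt3: 1>0, Opt4: 2>0, Opt5: 1>0.
I strictly beats every other strategy against every opponent action, so it is strictly dominant.

I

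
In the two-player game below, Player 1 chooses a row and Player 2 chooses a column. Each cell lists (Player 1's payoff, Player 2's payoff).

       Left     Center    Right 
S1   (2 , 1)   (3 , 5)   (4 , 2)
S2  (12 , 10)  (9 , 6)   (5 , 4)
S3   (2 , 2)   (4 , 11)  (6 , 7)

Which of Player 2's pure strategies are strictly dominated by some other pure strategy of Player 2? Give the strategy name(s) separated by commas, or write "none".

Right

Left: no other strategy beats it everywhere (Center at S2 (10>6); Right at S2 (10>4)).
Center: no other strategy beats it everywhere (Left at S1 (5>1); Right at S1 (5>2)).
Center strictly dominates Right — S1: 5>2, S2: 6>4, S3: 11>7.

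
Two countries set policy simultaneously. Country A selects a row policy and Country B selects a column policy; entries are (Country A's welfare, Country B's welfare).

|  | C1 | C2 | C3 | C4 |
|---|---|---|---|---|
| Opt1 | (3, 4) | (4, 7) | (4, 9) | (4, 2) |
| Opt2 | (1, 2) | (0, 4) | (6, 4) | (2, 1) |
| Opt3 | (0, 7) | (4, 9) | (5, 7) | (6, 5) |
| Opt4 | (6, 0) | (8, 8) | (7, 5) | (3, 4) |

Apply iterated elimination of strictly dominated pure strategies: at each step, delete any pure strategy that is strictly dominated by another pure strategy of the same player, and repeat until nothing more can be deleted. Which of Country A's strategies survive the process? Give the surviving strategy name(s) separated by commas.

Opt4

Row Opt2 is eliminated: Opt4 beats it against every remaining column (C1: 6>1, C2: 8>0, C3: 7>6, C4: 3>2).
For Country B, C2 strictly dominates C1 on the remaining rows (Opt1: 7>4, Opt3: 9>7, Opt4: 8>0); eliminate C1.
Country B's strategy C4 is strictly dominated by C2 (Opt1: 7>2, Opt3: 9>5, Opt4: 8>4) and is removed.
Country A's strategy Opt1 is strictly dominated by Opt4 (C2: 8>4, C3: 7>4) and is removed.
Row Opt3 is eliminated: Opt4 beats it against every remaining column (C2: 8>4, C3: 7>5).
Country B's strategy C3 is strictly dominated by C2 (Opt4: 8>5) and is removed.
Among the remaining strategies, none is strictly dominated by another pure strategy of the same player, so the elimination stops.
Surviving strategies — Country A: {Opt4}; Country B: {C2}.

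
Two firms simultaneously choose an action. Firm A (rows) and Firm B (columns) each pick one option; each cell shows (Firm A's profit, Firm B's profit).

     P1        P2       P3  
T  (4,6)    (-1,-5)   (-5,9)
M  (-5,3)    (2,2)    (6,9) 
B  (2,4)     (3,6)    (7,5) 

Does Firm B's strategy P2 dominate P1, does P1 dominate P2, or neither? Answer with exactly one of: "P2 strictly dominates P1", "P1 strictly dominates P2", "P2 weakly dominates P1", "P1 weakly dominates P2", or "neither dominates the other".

P2's payoffs vs P1's, by Firm A's action — T: -5<6, M: 2<3, B: 6>4.
P2 does better at B but worse at T, M; neither strategy dominates the other.

neither dominates the other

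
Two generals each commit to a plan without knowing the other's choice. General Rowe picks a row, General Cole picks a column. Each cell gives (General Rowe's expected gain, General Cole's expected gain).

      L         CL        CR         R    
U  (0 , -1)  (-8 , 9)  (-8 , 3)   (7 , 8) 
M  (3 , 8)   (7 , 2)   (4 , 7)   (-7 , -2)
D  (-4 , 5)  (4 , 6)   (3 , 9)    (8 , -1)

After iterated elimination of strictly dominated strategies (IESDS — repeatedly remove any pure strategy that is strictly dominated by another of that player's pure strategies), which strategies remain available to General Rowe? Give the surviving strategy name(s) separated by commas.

M

General Cole's strategy R is strictly dominated by CL (U: 9>8, M: 2>-2, D: 6>-1) and is removed.
For General Rowe, M strictly dominates U on the remaining columns (L: 3>0, CL: 7>-8, CR: 4>-8); eliminate U.
For General Rowe, M strictly dominates D on the remaining columns (L: 3>-4, CL: 7>4, CR: 4>3); eliminate D.
For General Cole, L strictly dominates CL on the remaining rows (M: 8>2); eliminate CL.
Column CR is eliminated: L beats it against every remaining row (M: 8>7).
Among the remaining strategies, none is strictly dominated by another pure strategy of the same player, so the elimination stops.
Surviving strategies — General Rowe: {M}; General Cole: {L}.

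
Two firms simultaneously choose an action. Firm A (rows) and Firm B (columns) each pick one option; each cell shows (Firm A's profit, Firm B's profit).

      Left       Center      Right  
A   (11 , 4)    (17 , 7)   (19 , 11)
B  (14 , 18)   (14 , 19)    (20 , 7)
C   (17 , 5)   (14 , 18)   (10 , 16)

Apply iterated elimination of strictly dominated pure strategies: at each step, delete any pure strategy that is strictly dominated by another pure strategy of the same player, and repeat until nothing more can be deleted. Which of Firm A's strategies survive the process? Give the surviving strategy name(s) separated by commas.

For Firm B, Center strictly dominates Left on the remaining rows (A: 7>4, B: 19>18, C: 18>5); eliminate Left.
For Firm A, A strictly dominates C on the remaining columns (Center: 17>14, Right: 19>10); eliminate C.
Among the remaining strategies, none is strictly dominated by another pure strategy of the same player, so the elimination stops.
Surviving strategies — Firm A: {A, B}; Firm B: {Center, Right}.

A, B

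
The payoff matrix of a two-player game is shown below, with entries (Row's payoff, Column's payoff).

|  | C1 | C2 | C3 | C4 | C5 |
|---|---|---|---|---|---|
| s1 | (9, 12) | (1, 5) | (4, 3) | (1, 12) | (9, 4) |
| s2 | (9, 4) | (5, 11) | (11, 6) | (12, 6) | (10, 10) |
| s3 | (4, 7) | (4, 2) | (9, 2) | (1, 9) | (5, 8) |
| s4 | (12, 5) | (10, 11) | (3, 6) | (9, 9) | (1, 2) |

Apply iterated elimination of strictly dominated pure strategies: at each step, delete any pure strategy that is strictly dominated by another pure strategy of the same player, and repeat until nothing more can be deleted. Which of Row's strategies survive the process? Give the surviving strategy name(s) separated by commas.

For Row, s2 strictly dominates s3 on the remaining columns (C1: 9>4, C2: 5>4, C3: 11>9, C4: 12>1, C5: 10>5); eliminate s3.
Column's strategy C3 is strictly dominated by C2 (s1: 5>3, s2: 11>6, s4: 11>6) and is removed.
Column's strategy C5 is strictly dominated by C2 (s1: 5>4, s2: 11>10, s4: 11>2) and is removed.
For Row, s4 strictly dominates s1 on the remaining columns (C1: 12>9, C2: 10>1, C4: 9>1); eliminate s1.
Column's strategy C1 is strictly dominated by C2 (s2: 11>4, s4: 11>5) and is removed.
Column C4 is eliminated: C2 beats it against every remaining row (s2: 11>6, s4: 11>9).
For Row, s4 strictly dominates s2 on the remaining columns (C2: 10>5); eliminate s2.
Among the remaining strategies, none is strictly dominated by another pure strategy of the same player, so the elimination stops.
Surviving strategies — Row: {s4}; Column: {C2}.

s4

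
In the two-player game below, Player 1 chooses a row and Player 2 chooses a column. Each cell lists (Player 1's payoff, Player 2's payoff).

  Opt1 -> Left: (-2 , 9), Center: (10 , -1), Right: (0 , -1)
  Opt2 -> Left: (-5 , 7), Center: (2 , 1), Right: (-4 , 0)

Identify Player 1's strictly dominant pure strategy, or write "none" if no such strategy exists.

Opt1

Opt1 vs Opt2: Left: -2>-5, Center: 10>2, Right: 0>-4.
Opt1 strictly beats every other strategy against every opponent action, so it is strictly dominant.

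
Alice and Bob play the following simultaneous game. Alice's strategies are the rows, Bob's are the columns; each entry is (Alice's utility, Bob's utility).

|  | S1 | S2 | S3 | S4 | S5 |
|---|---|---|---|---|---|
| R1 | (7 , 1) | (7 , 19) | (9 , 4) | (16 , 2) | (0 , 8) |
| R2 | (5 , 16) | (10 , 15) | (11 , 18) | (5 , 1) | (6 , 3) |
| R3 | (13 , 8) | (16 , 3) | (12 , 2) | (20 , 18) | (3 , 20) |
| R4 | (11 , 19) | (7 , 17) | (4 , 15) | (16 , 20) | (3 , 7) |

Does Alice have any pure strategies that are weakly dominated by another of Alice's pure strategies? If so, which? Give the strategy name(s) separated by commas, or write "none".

R1: dominated, since R3 does at least as well everywhere (S1: 13>7, S2: 16>7, S3: 12>9, S4: 20>16, S5: 3>0).
R2 is not dominated — it holds its own against R1 at S2 (10>7); R3 at S5 (6>3); R4 at S2 (10>7).
R3 is not dominated — it holds its own against R1 at S1 (13>7); R2 at S1 (13>5); R4 at S1 (13>11).
R4 is weakly dominated by R3 (S1: 13>11, S2: 16>7, S3: 12>4, S4: 20>16, S5: 3=3).

R1, R4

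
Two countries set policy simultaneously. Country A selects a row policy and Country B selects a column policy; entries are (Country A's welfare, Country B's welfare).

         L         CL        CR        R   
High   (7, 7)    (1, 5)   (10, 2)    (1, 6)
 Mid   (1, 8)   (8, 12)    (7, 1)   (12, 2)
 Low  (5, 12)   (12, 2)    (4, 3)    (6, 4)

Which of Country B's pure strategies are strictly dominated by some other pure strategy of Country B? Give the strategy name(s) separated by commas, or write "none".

CR, R

L is not dominated — it holds its own against CL at High (7>5); CR at High (7>2); R at High (7>6).
CL is not dominated — it holds its own against L at Mid (12>8); CR at High (5>2); R at Mid (12>2).
CR is strictly dominated by L (High: 7>2, Mid: 8>1, Low: 12>3).
L strictly dominates R — High: 7>6, Mid: 8>2, Low: 12>4.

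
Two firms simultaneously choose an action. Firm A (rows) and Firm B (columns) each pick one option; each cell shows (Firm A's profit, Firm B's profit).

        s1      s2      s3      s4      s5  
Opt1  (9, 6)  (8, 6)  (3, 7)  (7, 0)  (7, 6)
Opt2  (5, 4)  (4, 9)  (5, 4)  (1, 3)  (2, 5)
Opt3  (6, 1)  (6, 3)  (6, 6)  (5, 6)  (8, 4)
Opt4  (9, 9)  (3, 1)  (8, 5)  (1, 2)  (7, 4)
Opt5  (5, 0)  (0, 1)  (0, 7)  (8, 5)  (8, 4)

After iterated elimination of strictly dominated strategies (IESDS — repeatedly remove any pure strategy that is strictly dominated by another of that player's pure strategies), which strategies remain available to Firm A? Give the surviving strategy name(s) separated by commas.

Firm A's strategy Opt2 is strictly dominated by Opt3 (s1: 6>5, s2: 6>4, s3: 6>5, s4: 5>1, s5: 8>2) and is removed.
For Firm B, s3 strictly dominates s2 on the remaining rows (Opt1: 7>6, Opt3: 6>3, Opt4: 5>1, Opt5: 7>1); eliminate s2.
Firm B's strategy s5 is strictly dominated by s3 (Opt1: 7>6, Opt3: 6>4, Opt4: 5>4, Opt5: 7>4) and is removed.
Among the remaining strategies, none is strictly dominated by another pure strategy of the same player, so the elimination stops.
Surviving strategies — Firm A: {Opt1, Opt3, Opt4, Opt5}; Firm B: {s1, s3, s4}.

Opt1, Opt3, Opt4, Opt5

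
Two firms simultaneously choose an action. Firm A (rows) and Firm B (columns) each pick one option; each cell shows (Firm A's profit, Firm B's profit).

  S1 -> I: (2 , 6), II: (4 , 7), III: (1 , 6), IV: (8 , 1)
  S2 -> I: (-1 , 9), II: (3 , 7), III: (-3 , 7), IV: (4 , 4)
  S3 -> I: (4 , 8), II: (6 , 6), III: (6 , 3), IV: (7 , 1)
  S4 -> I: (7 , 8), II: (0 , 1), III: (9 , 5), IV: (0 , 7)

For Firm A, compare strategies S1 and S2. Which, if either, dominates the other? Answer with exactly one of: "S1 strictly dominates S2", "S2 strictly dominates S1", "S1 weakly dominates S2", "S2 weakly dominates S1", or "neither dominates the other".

S1 strictly dominates S2

Compare S1 to S2 across each choice by Firm B: I: 2>-1, II: 4>3, III: 1>-3, IV: 8>4.
Every comparison favours S1, so S1 strictly dominates S2.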